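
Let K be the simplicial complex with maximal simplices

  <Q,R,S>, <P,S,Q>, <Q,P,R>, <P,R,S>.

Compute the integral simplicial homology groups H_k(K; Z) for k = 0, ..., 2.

H_0 = Z,  H_1 = 0,  H_2 = Z.

Fix the vertex order P < Q < R < S and write every simplex with vertices in increasing order. Then dim K = 2 and the simplices of K are:

  0-simplices (4): P, Q, R, S
  1-simplices (6): PQ, PR, PS, QR, QS, RS
  2-simplices (4): PQR, PQS, PRS, QRS

giving chain groups C_0 ≅ Z^4, C_1 ≅ Z^6, C_2 ≅ Z^4.

The boundary map ∂_1: C_1 → C_0 maps an edge to its endpoints' difference, ∂[p,q] = q − p. For instance
  ∂QS = S − Q.
The 4×6 boundary matrix has rank 3 and Smith normal form diag(1,1,1).

∂_2: C_2 → C_1 maps a triangle to the signed sum of its edges. For instance
  ∂QRS = RS − QS + QR,
  ∂PRS = RS − PS + PR.
The resulting 6×4 matrix has rank 3, and its Smith normal form has invariant factors (1,1,1).

From H_k ≅ ker(∂_k) / im(∂_{k+1}) we obtain:

  H_0: rank C_0 − rank ∂_1 = 4 − 3 = 1, and the invariant factors of ∂_1 are all 1, so H_0 ≅ Z.
  H_1: rank ker ∂_1 − rank ∂_2 = (6 − 3) − 3 = 0, and the invariant factors of ∂_2 are all 1, so H_1 ≅ 0.
  H_2: rank ker ∂_2 − rank ∂_3 = (4 − 3) − 0 = 1, and there is no ∂_3, so H_2 ≅ Z.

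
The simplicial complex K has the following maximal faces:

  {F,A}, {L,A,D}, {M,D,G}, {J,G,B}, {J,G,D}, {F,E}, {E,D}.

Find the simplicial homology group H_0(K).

H_0 = Z.

We work with the vertex ordering A < B < D < E < F < G < J < L < M. The simplices of K, each written with vertices in increasing order, are:

  0-simplices (9): A, B, D, E, F, G, J, L, M
  1-simplices (13): AD, AF, AL, BG, BJ, DE, DG, DJ, DL, DM, EF, GJ, GM
  2-simplices (4): ADL, BGJ, DGJ, DGM

so the chain groups are C_0 ≅ Z^9, C_1 ≅ Z^13, C_2 ≅ Z^4.

The boundary map ∂_1: C_1 → C_0 sends each edge [p,q] (with p < q) to q − p.
This gives a 9×13 integer matrix of rank 8; reducing to Smith normal form yields diagonal entries (1,1,1,1,1,1,1,1).

Boundary ∂_2: C_2 → C_1 maps a triangle to the signed sum of its edges. For instance
  ∂BGJ = GJ − BJ + BG,
  ∂ADL = DL − AL + AD.
The 13×4 boundary matrix has rank 4 and Smith normal form diag(1,1,1,1).

From H_k ≅ ker(∂_k) / im(∂_{k+1}) we obtain:

  H_0: rank C_0 − rank ∂_1 = 9 − 8 = 1, and the invariant factors of ∂_1 are all 1, so H_0 ≅ Z.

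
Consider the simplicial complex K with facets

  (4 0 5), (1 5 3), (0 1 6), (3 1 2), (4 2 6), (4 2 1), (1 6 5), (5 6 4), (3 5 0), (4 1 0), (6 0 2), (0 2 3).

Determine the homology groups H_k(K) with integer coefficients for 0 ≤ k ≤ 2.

H_0 ≅ Z,  H_1 ≅ Z/2,  H_2 = 0.

K has 7 vertices, 18 edges, 12 triangles.
rank ∂_0 = 0, rank ∂_1 = 6 ⇒ b_0 = 7 − 0 − 6 = 1; all invariant factors of ∂_1 are 1 so no torsion. So H_0 = Z.
rank ∂_1 = 6, rank ∂_2 = 12 ⇒ b_1 = 18 − 6 − 12 = 0; ∂_2 has invariant factor(s) [2] giving torsion. So H_1 = Z/2.
rank ∂_2 = 12, rank ∂_3 = 0 ⇒ b_2 = 12 − 12 − 0 = 0. So H_2 = 0.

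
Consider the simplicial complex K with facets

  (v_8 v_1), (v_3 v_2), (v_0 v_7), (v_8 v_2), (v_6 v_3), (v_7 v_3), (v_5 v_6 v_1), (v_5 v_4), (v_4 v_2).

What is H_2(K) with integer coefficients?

H_2 ≅ 0.

K has 9 vertices, 11 edges, 1 triangle.
rank ∂_2 = 1, rank ∂_3 = 0 ⇒ b_2 = 1 − 1 − 0 = 0. So H_2 = 0.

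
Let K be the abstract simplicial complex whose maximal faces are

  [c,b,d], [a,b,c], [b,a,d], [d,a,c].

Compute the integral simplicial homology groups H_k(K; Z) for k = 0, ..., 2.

Fix the vertex order a < b < c < d and write every simplex with vertices in increasing order. Then dim K = 2 and the simplices of K are:

  0-simplices (4): a, b, c, d
  1-simplices (6): ab, ac, ad, bc, bd, cd
  2-simplices (4): abc, abd, acd, bcd

giving chain groups C_0 ≅ Z^4, C_1 ≅ Z^6, C_2 ≅ Z^4.

The boundary map ∂_1: C_1 → C_0 sends each edge [p,q] (with p < q) to q − p.
This gives a 4×6 integer matrix of rank 3; reducing to Smith normal form yields diagonal entries (1,1,1).

The boundary map ∂_2: C_2 → C_1 acts by ∂[p,q,r] = [q,r] − [p,r] + [p,q]. For instance
  ∂bcd = cd − bd + bc,
  ∂abc = bc − ac + ab.
This gives a 6×4 integer matrix of rank 3; reducing to Smith normal form yields diagonal entries (1,1,1).

Computing H_k = (kernel of ∂_k) / (image of ∂_{k+1}):

  H_0: rank C_0 − rank ∂_1 = 4 − 3 = 1, and the invariant factors of ∂_1 are all 1, so H_0 ≅ Z.
  H_1: rank ker ∂_1 − rank ∂_2 = (6 − 3) − 3 = 0, and the invariant factors of ∂_2 are all 1, so H_1 ≅ 0.
  H_2: rank ker ∂_2 − rank ∂_3 = (4 − 3) − 0 = 1, and there is no ∂_3, so H_2 ≅ Z.

H_0 ≅ Z,  H_1 = 0,  H_2 ≅ Z.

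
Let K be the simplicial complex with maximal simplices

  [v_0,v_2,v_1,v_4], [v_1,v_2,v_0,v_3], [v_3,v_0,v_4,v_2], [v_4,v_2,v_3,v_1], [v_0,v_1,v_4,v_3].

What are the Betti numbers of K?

b_0 = 1, b_1 = 0, b_2 = 0, b_3 = 1.

Order the vertices as v_0 < v_1 < v_2 < v_3 < v_4. Listing each simplex with vertices in this order, K has dimension 3 with simplices:

  0-simplices (5): [v_0], [v_1], [v_2], [v_3], [v_4]
  1-simplices (10): [v_0,v_1], [v_0,v_2], [v_0,v_3], [v_0,v_4], [v_1,v_2], [v_1,v_3], [v_1,v_4], [v_2,v_3], [v_2,v_4], [v_3,v_4]
  2-simplices (10): [v_0,v_1,v_2], [v_0,v_1,v_3], [v_0,v_1,v_4], [v_0,v_2,v_3], [v_0,v_2,v_4], [v_0,v_3,v_4], [v_1,v_2,v_3], [v_1,v_2,v_4], [v_1,v_3,v_4], [v_2,v_3,v_4]
  3-simplices (5): [v_0,v_1,v_2,v_3], [v_0,v_1,v_2,v_4], [v_0,v_1,v_3,v_4], [v_0,v_2,v_3,v_4], [v_1,v_2,v_3,v_4]

Hence C_0 ≅ Z^5, C_1 ≅ Z^10, C_2 ≅ Z^10, C_3 ≅ Z^5.

Boundary ∂_1: C_1 → C_0 maps an edge to its endpoints' difference, ∂[p,q] = q − p. For instance
  ∂[v_2,v_4] = [v_4] − [v_2].
The resulting 5×10 matrix has rank 4, and its Smith normal form has invariant factors (1,1,1,1).

The boundary map ∂_2: C_2 → C_1 acts by ∂[p,q,r] = [q,r] − [p,r] + [p,q]. For instance
  ∂[v_1,v_3,v_4] = [v_3,v_4] − [v_1,v_4] + [v_1,v_3],
  ∂[v_0,v_1,v_2] = [v_1,v_2] − [v_0,v_2] + [v_0,v_1].
As a 10×10 matrix over Z this has rank 6, with invariant factors (1,1,1,1,1,1).

Boundary ∂_3: C_3 → C_2 sends each 3-simplex σ to the alternating sum Σ_i (−1)^i (σ with its i-th vertex removed). For instance
  ∂[v_1,v_2,v_3,v_4] = [v_2,v_3,v_4] − [v_1,v_3,v_4] + [v_1,v_2,v_4] − [v_1,v_2,v_3],
  ∂[v_0,v_2,v_3,v_4] = [v_2,v_3,v_4] − [v_0,v_3,v_4] + [v_0,v_2,v_4] − [v_0,v_2,v_3].
As a 10×5 matrix over Z this has rank 4, with invariant factors (1,1,1,1).

From H_k ≅ ker(∂_k) / im(∂_{k+1}) we obtain:

  H_0: rank C_0 − rank ∂_1 = 5 − 4 = 1, and the invariant factors of ∂_1 are all 1, so H_0 ≅ Z.
  H_1: rank ker ∂_1 − rank ∂_2 = (10 − 4) − 6 = 0, and the invariant factors of ∂_2 are all 1, so H_1 ≅ 0.
  H_2: rank ker ∂_2 − rank ∂_3 = (10 − 6) − 4 = 0, and the invariant factors of ∂_3 are all 1, so H_2 ≅ 0.
  H_3: rank ker ∂_3 − rank ∂_4 = (5 − 4) − 0 = 1, and there is no ∂_4, so H_3 ≅ Z.

(K is a triangulation of the 3-sphere S^3.)

Hence the Betti numbers are b_0 = 1, b_1 = 0, b_2 = 0, b_3 = 1.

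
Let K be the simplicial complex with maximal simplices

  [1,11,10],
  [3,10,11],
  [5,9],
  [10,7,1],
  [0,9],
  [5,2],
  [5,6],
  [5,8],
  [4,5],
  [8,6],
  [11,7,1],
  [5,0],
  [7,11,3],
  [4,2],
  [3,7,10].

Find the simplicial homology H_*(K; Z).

Order the vertices as 0 < 1 < 2 < 3 < 4 < 5 < 6 < 7 < 8 < 9 < 10 < 11. Listing each simplex with vertices in this order, K has dimension 2 with simplices:

  0-simplices (12): [0], [1], [2], [3], [4], [5], [6], [7], [8], [9], [10], [11]
  1-simplices (18): [0,5], [0,9], [1,7], [1,10], [1,11], [2,4], [2,5], [3,7], [3,10], [3,11], [4,5], [5,6], [5,8], [5,9], [6,8], [7,10], [7,11], [10,11]
  2-simplices (6): [1,7,10], [1,7,11], [1,10,11], [3,7,10], [3,7,11], [3,10,11]

giving chain groups C_0 ≅ Z^12, C_1 ≅ Z^18, C_2 ≅ Z^6.

The boundary map ∂_1: C_1 → C_0 maps an edge to its endpoints' difference, ∂[p,q] = q − p. For instance
  ∂[7,11] = [11] − [7].
As a 12×18 matrix over Z this has rank 10, with invariant factors (1,1,1,1,1,1,1,1,1,1).

∂_2: C_2 → C_1 maps a triangle to the signed sum of its edges. For instance
  ∂[3,7,11] = [7,11] − [3,11] + [3,7],
  ∂[3,10,11] = [10,11] − [3,11] + [3,10].
The 18×6 boundary matrix has rank 5 and Smith normal form diag(1,1,1,1,1).

Reading off H_k = ker ∂_k / im ∂_{k+1}:

  H_0: rank C_0 − rank ∂_1 = 12 − 10 = 2, and the invariant factors of ∂_1 are all 1, so H_0 ≅ Z^2.
  H_1: rank ker ∂_1 − rank ∂_2 = (18 − 10) − 5 = 3, and the invariant factors of ∂_2 are all 1, so H_1 ≅ Z^3.
  H_2: rank ker ∂_2 − rank ∂_3 = (6 − 5) − 0 = 1, and there is no ∂_3, so H_2 ≅ Z.

H_0 ≅ Z^2,  H_1 ≅ Z^3,  H_2 ≅ Z.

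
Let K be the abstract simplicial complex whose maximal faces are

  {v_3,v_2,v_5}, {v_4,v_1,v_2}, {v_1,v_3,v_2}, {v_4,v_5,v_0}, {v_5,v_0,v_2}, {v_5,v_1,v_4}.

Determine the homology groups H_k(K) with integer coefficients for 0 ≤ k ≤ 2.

H_0 ≅ Z,  H_1 ≅ Z,  H_2 = 0.

Take the total order v_0 < v_1 < v_2 < v_3 < v_4 < v_5 on the vertex set. Then K (dimension 2) consists of the simplices:

  0-simplices (6): [v_0], [v_1], [v_2], [v_3], [v_4], [v_5]
  1-simplices (12): [v_0,v_2], [v_0,v_4], [v_0,v_5], [v_1,v_2], [v_1,v_3], [v_1,v_4], [v_1,v_5], [v_2,v_3], [v_2,v_4], [v_2,v_5], [v_3,v_5], [v_4,v_5]
  2-simplices (6): [v_0,v_2,v_5], [v_0,v_4,v_5], [v_1,v_2,v_3], [v_1,v_2,v_4], [v_1,v_4,v_5], [v_2,v_3,v_5]

Hence C_0 ≅ Z^6, C_1 ≅ Z^12, C_2 ≅ Z^6.

Boundary ∂_1: C_1 → C_0 is given by ∂[p,q] = [q] − [p]. For instance
  ∂[v_1,v_5] = [v_5] − [v_1].
As a 6×12 matrix over Z this has rank 5, with invariant factors (1,1,1,1,1).

Boundary ∂_2: C_2 → C_1 maps a triangle to the signed sum of its edges. For instance
  ∂[v_0,v_2,v_5] = [v_2,v_5] − [v_0,v_5] + [v_0,v_2],
  ∂[v_0,v_4,v_5] = [v_4,v_5] − [v_0,v_5] + [v_0,v_4].
The resulting 12×6 matrix has rank 6, and its Smith normal form has invariant factors (1,1,1,1,1,1).

Computing H_k = (kernel of ∂_k) / (image of ∂_{k+1}):

  H_0: rank C_0 − rank ∂_1 = 6 − 5 = 1, and the invariant factors of ∂_1 are all 1, so H_0 = Z.
  H_1: rank ker ∂_1 − rank ∂_2 = (12 − 5) − 6 = 1, and the invariant factors of ∂_2 are all 1, so H_1 = Z.
  H_2: rank ker ∂_2 − rank ∂_3 = (6 − 6) − 0 = 0, and there is no ∂_3, so H_2 = 0.

(K is a triangulation of the cylinder S^1 x I.)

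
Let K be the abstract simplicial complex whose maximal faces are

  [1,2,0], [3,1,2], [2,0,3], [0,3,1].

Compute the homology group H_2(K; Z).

H_2 ≅ Z.

K has 4 vertices, 6 edges, 4 triangles.
rank ∂_2 = 3, rank ∂_3 = 0 ⇒ b_2 = 4 − 3 − 0 = 1. So H_2 = Z.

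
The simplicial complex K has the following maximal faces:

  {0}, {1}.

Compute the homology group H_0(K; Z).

K has 2 vertices.
rank ∂_0 = 0, rank ∂_1 = 0 ⇒ b_0 = 2 − 0 − 0 = 2. So H_0 ≅ Z^2.

H_0 ≅ Z^2.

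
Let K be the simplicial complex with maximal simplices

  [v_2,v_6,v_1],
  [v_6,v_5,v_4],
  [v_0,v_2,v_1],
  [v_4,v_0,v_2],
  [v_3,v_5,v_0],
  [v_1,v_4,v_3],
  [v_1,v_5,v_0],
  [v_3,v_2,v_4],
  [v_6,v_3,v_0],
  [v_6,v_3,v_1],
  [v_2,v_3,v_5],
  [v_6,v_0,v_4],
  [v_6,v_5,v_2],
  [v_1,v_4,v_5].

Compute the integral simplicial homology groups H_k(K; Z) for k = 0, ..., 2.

H_0 = Z,  H_1 = Z^2,  H_2 = Z.

Take the total order v_0 < v_1 < v_2 < v_3 < v_4 < v_5 < v_6 on the vertex set. Then K (dimension 2) consists of the simplices:

  0-simplices (7): [v_0], [v_1], [v_2], [v_3], [v_4], [v_5], [v_6]
  1-simplices (21): (21 of them)
  2-simplices (14): (14 of them)

giving chain groups C_0 ≅ Z^7, C_1 ≅ Z^21, C_2 ≅ Z^14.

Boundary ∂_1: C_1 → C_0 sends each edge [p,q] (with p < q) to q − p.
This gives a 7×21 integer matrix of rank 6; reducing to Smith normal form yields diagonal entries (1,1,1,1,1,1).

∂_2: C_2 → C_1 acts by ∂[p,q,r] = [q,r] − [p,r] + [p,q]. For instance
  ∂[v_0,v_1,v_5] = [v_1,v_5] − [v_0,v_5] + [v_0,v_1],
  ∂[v_2,v_3,v_4] = [v_3,v_4] − [v_2,v_4] + [v_2,v_3].
The 21×14 boundary matrix has rank 13 and Smith normal form diag(1,1,1,1,1,1,1,1,1,1,1,1,1).

Reading off H_k = ker ∂_k / im ∂_{k+1}:

  H_0: rank C_0 − rank ∂_1 = 7 − 6 = 1, and the invariant factors of ∂_1 are all 1, so H_0 ≅ Z.
  H_1: rank ker ∂_1 − rank ∂_2 = (21 − 6) − 13 = 2, and the invariant factors of ∂_2 are all 1, so H_1 ≅ Z^2.
  H_2: rank ker ∂_2 − rank ∂_3 = (14 − 13) − 0 = 1, and there is no ∂_3, so H_2 ≅ Z.

(K is a triangulation of the torus T^2.)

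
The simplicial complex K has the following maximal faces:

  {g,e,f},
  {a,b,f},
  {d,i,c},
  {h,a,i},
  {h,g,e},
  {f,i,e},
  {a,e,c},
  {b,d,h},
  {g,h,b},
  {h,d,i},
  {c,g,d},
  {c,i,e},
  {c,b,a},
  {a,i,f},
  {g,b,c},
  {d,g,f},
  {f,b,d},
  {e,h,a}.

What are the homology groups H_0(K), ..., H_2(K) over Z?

We work with the vertex ordering a < b < c < d < e < f < g < h < i. The simplices of K, each written with vertices in increasing order, are:

  0-simplices (9): a, b, c, d, e, f, g, h, i
  1-simplices (27): ab, ac, ae, af, ah, ai, bc, bd, bf, bg, bh, cd, ce, cg, ci, df, dg, dh, di, ef, eg, eh, ei, fg, fi, gh, hi
  2-simplices (18): abc, abf, ace, aeh, afi, ahi, bcg, bdf, bdh, bgh, cdg, cdi, cei, dfg, dhi, efg, efi, egh

Hence C_0 ≅ Z^9, C_1 ≅ Z^27, C_2 ≅ Z^18.

Boundary ∂_1: C_1 → C_0 sends each edge [p,q] (with p < q) to q − p.
The 9×27 boundary matrix has rank 8 and Smith normal form diag(1,1,1,1,1,1,1,1).

Boundary ∂_2: C_2 → C_1 maps a triangle to the signed sum of its edges. For instance
  ∂dhi = hi − di + dh,
  ∂aeh = eh − ah + ae.
As a 27×18 matrix over Z this has rank 18, with invariant factors (1,1,1,1,1,1,1,1,1,1,1,1,1,1,1,1,1,2).

Computing H_k = (kernel of ∂_k) / (image of ∂_{k+1}):

  H_0: rank C_0 − rank ∂_1 = 9 − 8 = 1, and the invariant factors of ∂_1 are all 1, so H_0 ≅ Z.
  H_1: rank ker ∂_1 − rank ∂_2 = (27 − 8) − 18 = 1, and ∂_2 has invariant factor 2 > 1, so H_1 ≅ Z × Z/2.
  H_2: rank ker ∂_2 − rank ∂_3 = (18 − 18) − 0 = 0, and there is no ∂_3, so H_2 ≅ 0.

(K is a triangulation of the Klein bottle.)

H_0 = Z,  H_1 = Z × Z/2,  H_2 = 0.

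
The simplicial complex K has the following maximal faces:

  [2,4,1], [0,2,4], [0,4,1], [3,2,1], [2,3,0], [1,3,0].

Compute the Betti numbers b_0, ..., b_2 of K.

b_0 = 1, b_1 = 0, b_2 = 1.

We work with the vertex ordering 0 < 1 < 2 < 3 < 4. The simplices of K, each written with vertices in increasing order, are:

  0-simplices (5): [0], [1], [2], [3], [4]
  1-simplices (9): [0,1], [0,2], [0,3], [0,4], [1,2], [1,3], [1,4], [2,3], [2,4]
  2-simplices (6): [0,1,3], [0,1,4], [0,2,3], [0,2,4], [1,2,3], [1,2,4]

so the chain groups are C_0 ≅ Z^5, C_1 ≅ Z^9, C_2 ≅ Z^6.

Boundary ∂_1: C_1 → C_0 is given by ∂[p,q] = [q] − [p]. For instance
  ∂[1,4] = [4] − [1].
The resulting 5×9 matrix has rank 4, and its Smith normal form has invariant factors (1,1,1,1).

∂_2: C_2 → C_1 maps a triangle to the signed sum of its edges. For instance
  ∂[0,1,3] = [1,3] − [0,3] + [0,1],
  ∂[0,2,3] = [2,3] − [0,3] + [0,2].
This gives a 9×6 integer matrix of rank 5; reducing to Smith normal form yields diagonal entries (1,1,1,1,1).

From H_k ≅ ker(∂_k) / im(∂_{k+1}) we obtain:

  H_0: rank C_0 − rank ∂_1 = 5 − 4 = 1, and the invariant factors of ∂_1 are all 1, so H_0 ≅ Z.
  H_1: rank ker ∂_1 − rank ∂_2 = (9 − 4) − 5 = 0, and the invariant factors of ∂_2 are all 1, so H_1 ≅ 0.
  H_2: rank ker ∂_2 − rank ∂_3 = (6 − 5) − 0 = 1, and there is no ∂_3, so H_2 ≅ Z.

Hence the Betti numbers are b_0 = 1, b_1 = 0, b_2 = 1.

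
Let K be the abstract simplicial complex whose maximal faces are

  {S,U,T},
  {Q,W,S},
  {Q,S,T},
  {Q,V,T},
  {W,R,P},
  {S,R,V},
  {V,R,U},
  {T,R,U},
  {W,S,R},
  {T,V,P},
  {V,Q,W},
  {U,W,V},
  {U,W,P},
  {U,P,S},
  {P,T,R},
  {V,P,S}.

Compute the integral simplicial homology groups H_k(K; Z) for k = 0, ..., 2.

H_0 ≅ Z,  H_1 ≅ Z^2,  H_2 ≅ Z.

Order the vertices as P < Q < R < S < T < U < V < W. Listing each simplex with vertices in this order, K has dimension 2 with simplices:

  0-simplices (8): P, Q, R, S, T, U, V, W
  1-simplices (24): PR, PS, PT, PU, PV, PW, QS, QT, QV, QW, RS, RT, RU, RV, RW, ST, SU, SV, SW, TU, TV, UV, UW, VW
  2-simplices (16): PRT, PRW, PSU, PSV, PTV, PUW, QST, QSW, QTV, QVW, RSV, RSW, RTU, RUV, STU, UVW

so the chain groups are C_0 ≅ Z^8, C_1 ≅ Z^24, C_2 ≅ Z^16.

Boundary ∂_1: C_1 → C_0 sends each edge [p,q] (with p < q) to q − p.
The 8×24 boundary matrix has rank 7 and Smith normal form diag(1,1,1,1,1,1,1).

∂_2: C_2 → C_1 acts by ∂[p,q,r] = [q,r] − [p,r] + [p,q]. For instance
  ∂RTU = TU − RU + RT,
  ∂UVW = VW − UW + UV.
This gives a 24×16 integer matrix of rank 15; reducing to Smith normal form yields diagonal entries (1,1,1,1,1,1,1,1,1,1,1,1,1,1,1).

Computing H_k = (kernel of ∂_k) / (image of ∂_{k+1}):

  H_0: rank C_0 − rank ∂_1 = 8 − 7 = 1, and the invariant factors of ∂_1 are all 1, so H_0 ≅ Z.
  H_1: rank ker ∂_1 − rank ∂_2 = (24 − 7) − 15 = 2, and the invariant factors of ∂_2 are all 1, so H_1 ≅ Z^2.
  H_2: rank ker ∂_2 − rank ∂_3 = (16 − 15) − 0 = 1, and there is no ∂_3, so H_2 ≅ Z.

As a check, the Euler characteristic is 8 − 24 + 16 = 0, which agrees with 1 − 2 + 1 = 0.
(K is a triangulation of the torus T^2.)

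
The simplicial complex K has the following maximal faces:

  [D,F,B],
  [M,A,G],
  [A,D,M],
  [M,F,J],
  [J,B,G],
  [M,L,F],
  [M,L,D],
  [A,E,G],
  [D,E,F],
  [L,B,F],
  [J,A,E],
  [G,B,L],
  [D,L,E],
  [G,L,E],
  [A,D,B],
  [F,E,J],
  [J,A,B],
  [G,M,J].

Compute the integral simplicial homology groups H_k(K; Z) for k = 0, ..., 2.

K has 9 vertices, 27 edges, 18 triangles.
rank ∂_0 = 0, rank ∂_1 = 8 ⇒ b_0 = 9 − 0 − 8 = 1; all invariant factors of ∂_1 are 1 so no torsion. So H_0 ≅ Z.
rank ∂_1 = 8, rank ∂_2 = 18 ⇒ b_1 = 27 − 8 − 18 = 1; ∂_2 has invariant factor(s) [2] giving torsion. So H_1 ≅ Z ⊕ Z/2Z.
rank ∂_2 = 18, rank ∂_3 = 0 ⇒ b_2 = 18 − 18 − 0 = 0. So H_2 ≅ 0.

H_0 = Z,  H_1 = Z ⊕ Z/2Z,  H_2 = 0.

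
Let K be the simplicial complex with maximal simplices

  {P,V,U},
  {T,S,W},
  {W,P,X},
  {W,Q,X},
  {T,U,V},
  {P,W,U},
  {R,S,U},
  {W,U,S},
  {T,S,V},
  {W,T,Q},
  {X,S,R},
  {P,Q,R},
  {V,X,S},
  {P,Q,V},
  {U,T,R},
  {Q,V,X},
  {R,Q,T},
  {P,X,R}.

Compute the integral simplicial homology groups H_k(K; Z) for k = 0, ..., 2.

Take the total order P < Q < R < S < T < U < V < W < X on the vertex set. Then K (dimension 2) consists of the simplices:

  0-simplices (9): P, Q, R, S, T, U, V, W, X
  1-simplices (27): PQ, PR, PU, PV, PW, PX, QR, QT, QV, QW, QX, RS, RT, RU, RX, ST, SU, SV, SW, SX, TU, TV, TW, UV, UW, VX, WX
  2-simplices (18): PQR, PQV, PRX, PUV, PUW, PWX, QRT, QTW, QVX, QWX, RSU, RSX, RTU, STV, STW, SUW, SVX, TUV

so the chain groups are C_0 ≅ Z^9, C_1 ≅ Z^27, C_2 ≅ Z^18.

The boundary map ∂_1: C_1 → C_0 sends each edge [p,q] (with p < q) to q − p. For instance
  ∂UV = V − U.
The resulting 9×27 matrix has rank 8, and its Smith normal form has invariant factors (1,1,1,1,1,1,1,1).

Boundary ∂_2: C_2 → C_1 maps a triangle to the signed sum of its edges. For instance
  ∂PQV = QV − PV + PQ,
  ∂PQR = QR − PR + PQ.
This gives a 27×18 integer matrix of rank 18; reducing to Smith normal form yields diagonal entries (1,1,1,1,1,1,1,1,1,1,1,1,1,1,1,1,1,2).

Reading off H_k = ker ∂_k / im ∂_{k+1}:

  H_0: rank C_0 − rank ∂_1 = 9 − 8 = 1, and the invariant factors of ∂_1 are all 1, so H_0 = Z.
  H_1: rank ker ∂_1 − rank ∂_2 = (27 − 8) − 18 = 1, and ∂_2 has invariant factor 2 > 1, so H_1 = Z ⊕ Z/2.
  H_2: rank ker ∂_2 − rank ∂_3 = (18 − 18) − 0 = 0, and there is no ∂_3, so H_2 = 0.

H_0 = Z,  H_1 = Z ⊕ Z/2,  H_2 = 0.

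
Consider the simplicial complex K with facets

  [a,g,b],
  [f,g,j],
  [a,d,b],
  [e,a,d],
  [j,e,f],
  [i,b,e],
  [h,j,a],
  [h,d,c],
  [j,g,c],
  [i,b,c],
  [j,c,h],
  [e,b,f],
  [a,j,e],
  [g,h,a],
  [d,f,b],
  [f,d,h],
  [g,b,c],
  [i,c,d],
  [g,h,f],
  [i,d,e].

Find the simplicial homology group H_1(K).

H_1 = Z ⊕ Z/2.

Take the total order a < b < c < d < e < f < g < h < i < j on the vertex set. Then K (dimension 2) consists of the simplices:

  0-simplices (10): a, b, c, d, e, f, g, h, i, j
  1-simplices (30): ab, ad, ae, ag, ah, aj, bc, bd, be, bf, bg, bi, cd, cg, ch, ci, cj, de, df, dh, di, ef, ei, ej, fg, fh, fj, gh, gj, hj
  2-simplices (20): abd, abg, ade, aej, agh, ahj, bcg, bci, bdf, bef, bei, cdh, cdi, cgj, chj, dei, dfh, efj, fgh, fgj

giving chain groups C_0 ≅ Z^10, C_1 ≅ Z^30, C_2 ≅ Z^20.

Boundary ∂_1: C_1 → C_0 sends each edge [p,q] (with p < q) to q − p. For instance
  ∂de = e − d.
The resulting 10×30 matrix has rank 9, and its Smith normal form has invariant factors (1,1,1,1,1,1,1,1,1).

The boundary map ∂_2: C_2 → C_1 acts by ∂[p,q,r] = [q,r] − [p,r] + [p,q]. For instance
  ∂dfh = fh − dh + df,
  ∂bef = ef − bf + be.
The resulting 30×20 matrix has rank 20, and its Smith normal form has invariant factors (1,1,1,1,1,1,1,1,1,1,1,1,1,1,1,1,1,1,1,2).

Now H_k = ker ∂_k / im ∂_{k+1}, so:

  H_1: rank ker ∂_1 − rank ∂_2 = (30 − 9) − 20 = 1, and ∂_2 has invariant factor 2 > 1, so H_1 = Z ⊕ Z/2.

(K is a triangulation of the Klein bottle.)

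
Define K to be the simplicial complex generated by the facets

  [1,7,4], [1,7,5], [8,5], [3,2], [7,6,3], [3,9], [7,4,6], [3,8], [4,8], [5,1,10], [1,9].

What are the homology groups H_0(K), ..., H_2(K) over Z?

H_0 ≅ Z,  H_1 ≅ Z^3,  H_2 = 0.

We work with the vertex ordering 1 < 2 < 3 < 4 < 5 < 6 < 7 < 8 < 9 < 10. The simplices of K, each written with vertices in increasing order, are:

  0-simplices (10): [1], [2], [3], [4], [5], [6], [7], [8], [9], [10]
  1-simplices (17): [1,4], [1,5], [1,7], [1,9], [1,10], [2,3], [3,6], [3,7], [3,8], [3,9], [4,6], [4,7], [4,8], [5,7], [5,8], [5,10], [6,7]
  2-simplices (5): [1,4,7], [1,5,7], [1,5,10], [3,6,7], [4,6,7]

Hence C_0 ≅ Z^10, C_1 ≅ Z^17, C_2 ≅ Z^5.

∂_1: C_1 → C_0 sends each edge [p,q] (with p < q) to q − p. For instance
  ∂[1,7] = [7] − [1].
The resulting 10×17 matrix has rank 9, and its Smith normal form has invariant factors (1,1,1,1,1,1,1,1,1).

Boundary ∂_2: C_2 → C_1 acts by ∂[p,q,r] = [q,r] − [p,r] + [p,q]. For instance
  ∂[3,6,7] = [6,7] − [3,7] + [3,6],
  ∂[1,5,7] = [5,7] − [1,7] + [1,5].
The 17×5 boundary matrix has rank 5 and Smith normal form diag(1,1,1,1,1).

Now H_k = ker ∂_k / im ∂_{k+1}, so:

  H_0: rank C_0 − rank ∂_1 = 10 − 9 = 1, and the invariant factors of ∂_1 are all 1, so H_0 = Z.
  H_1: rank ker ∂_1 − rank ∂_2 = (17 − 9) − 5 = 3, and the invariant factors of ∂_2 are all 1, so H_1 = Z^3.
  H_2: rank ker ∂_2 − rank ∂_3 = (5 − 5) − 0 = 0, and there is no ∂_3, so H_2 = 0.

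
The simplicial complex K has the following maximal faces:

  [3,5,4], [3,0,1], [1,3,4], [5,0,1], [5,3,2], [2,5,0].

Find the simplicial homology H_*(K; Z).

H_0 = Z,  H_1 = Z,  H_2 = 0.

Order the vertices as 0 < 1 < 2 < 3 < 4 < 5. Listing each simplex with vertices in this order, K has dimension 2 with simplices:

  0-simplices (6): [0], [1], [2], [3], [4], [5]
  1-simplices (12): [0,1], [0,2], [0,3], [0,5], [1,3], [1,4], [1,5], [2,3], [2,5], [3,4], [3,5], [4,5]
  2-simplices (6): [0,1,3], [0,1,5], [0,2,5], [1,3,4], [2,3,5], [3,4,5]

so the chain groups are C_0 ≅ Z^6, C_1 ≅ Z^12, C_2 ≅ Z^6.

Boundary ∂_1: C_1 → C_0 is given by ∂[p,q] = [q] − [p]. For instance
  ∂[2,3] = [3] − [2].
As a 6×12 matrix over Z this has rank 5, with invariant factors (1,1,1,1,1).

The boundary map ∂_2: C_2 → C_1 acts by ∂[p,q,r] = [q,r] − [p,r] + [p,q]. For instance
  ∂[0,1,5] = [1,5] − [0,5] + [0,1],
  ∂[3,4,5] = [4,5] − [3,5] + [3,4].
The 12×6 boundary matrix has rank 6 and Smith normal form diag(1,1,1,1,1,1).

Computing H_k = (kernel of ∂_k) / (image of ∂_{k+1}):

  H_0: rank C_0 − rank ∂_1 = 6 − 5 = 1, and the invariant factors of ∂_1 are all 1, so H_0 ≅ Z.
  H_1: rank ker ∂_1 − rank ∂_2 = (12 − 5) − 6 = 1, and the invariant factors of ∂_2 are all 1, so H_1 ≅ Z.
  H_2: rank ker ∂_2 − rank ∂_3 = (6 − 6) − 0 = 0, and there is no ∂_3, so H_2 ≅ 0.

As a check, the Euler characteristic is 6 − 12 + 6 = 0, which agrees with 1 − 1 + 0 = 0.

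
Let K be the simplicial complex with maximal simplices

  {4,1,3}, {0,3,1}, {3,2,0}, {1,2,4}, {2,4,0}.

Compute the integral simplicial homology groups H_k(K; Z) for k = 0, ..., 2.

Take the total order 0 < 1 < 2 < 3 < 4 on the vertex set. Then K (dimension 2) consists of the simplices:

  0-simplices (5): [0], [1], [2], [3], [4]
  1-simplices (10): [0,1], [0,2], [0,3], [0,4], [1,2], [1,3], [1,4], [2,3], [2,4], [3,4]
  2-simplices (5): [0,1,3], [0,2,3], [0,2,4], [1,2,4], [1,3,4]

giving chain groups C_0 ≅ Z^5, C_1 ≅ Z^10, C_2 ≅ Z^5.

The boundary map ∂_1: C_1 → C_0 is given by ∂[p,q] = [q] − [p]. For instance
  ∂[0,4] = [4] − [0].
This gives a 5×10 integer matrix of rank 4; reducing to Smith normal form yields diagonal entries (1,1,1,1).

The boundary map ∂_2: C_2 → C_1 maps a triangle to the signed sum of its edges. For instance
  ∂[0,2,3] = [2,3] − [0,3] + [0,2],
  ∂[0,1,3] = [1,3] − [0,3] + [0,1].
The resulting 10×5 matrix has rank 5, and its Smith normal form has invariant factors (1,1,1,1,1).

Reading off H_k = ker ∂_k / im ∂_{k+1}:

  H_0: rank C_0 − rank ∂_1 = 5 − 4 = 1, and the invariant factors of ∂_1 are all 1, so H_0 ≅ Z.
  H_1: rank ker ∂_1 − rank ∂_2 = (10 − 4) − 5 = 1, and the invariant factors of ∂_2 are all 1, so H_1 ≅ Z.
  H_2: rank ker ∂_2 − rank ∂_3 = (5 − 5) − 0 = 0, and there is no ∂_3, so H_2 ≅ 0.

H_0 = Z,  H_1 = Z,  H_2 = 0.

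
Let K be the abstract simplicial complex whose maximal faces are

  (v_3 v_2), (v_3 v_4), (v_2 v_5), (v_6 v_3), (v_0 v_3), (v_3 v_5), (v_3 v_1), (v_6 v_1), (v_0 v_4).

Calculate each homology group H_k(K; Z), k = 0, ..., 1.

H_0 = Z,  H_1 = Z^3.

Fix the vertex order v_0 < v_1 < v_2 < v_3 < v_4 < v_5 < v_6 and write every simplex with vertices in increasing order. Then dim K = 1 and the simplices of K are:

  0-simplices (7): [v_0], [v_1], [v_2], [v_3], [v_4], [v_5], [v_6]
  1-simplices (9): [v_0,v_3], [v_0,v_4], [v_1,v_3], [v_1,v_6], [v_2,v_3], [v_2,v_5], [v_3,v_4], [v_3,v_5], [v_3,v_6]

so the chain groups are C_0 ≅ Z^7, C_1 ≅ Z^9.

The boundary map ∂_1: C_1 → C_0 is given by ∂[p,q] = [q] − [p].
The 7×9 boundary matrix has rank 6 and Smith normal form diag(1,1,1,1,1,1).

Reading off H_k = ker ∂_k / im ∂_{k+1}:

  H_0: rank C_0 − rank ∂_1 = 7 − 6 = 1, and the invariant factors of ∂_1 are all 1, so H_0 = Z.
  H_1: rank ker ∂_1 − rank ∂_2 = (9 − 6) − 0 = 3, and there is no ∂_2, so H_1 = Z^3.

As a check, the Euler characteristic is 7 − 9 = -2, which agrees with 1 − 3 = -2.
(K is a triangulation of a wedge of 3 circles.)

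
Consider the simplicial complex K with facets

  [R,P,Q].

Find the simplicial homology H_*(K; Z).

Fix the vertex order P < Q < R and write every simplex with vertices in increasing order. Then dim K = 2 and the simplices of K are:

  0-simplices (3): P, Q, R
  1-simplices (3): PQ, PR, QR
  2-simplices (1): PQR

so the chain groups are C_0 ≅ Z^3, C_1 ≅ Z^3, C_2 ≅ Z^1.

The boundary map ∂_1: C_1 → C_0 sends each edge [p,q] (with p < q) to q − p.
This gives a 3×3 integer matrix of rank 2; reducing to Smith normal form yields diagonal entries (1,1).

∂_2: C_2 → C_1 maps a triangle to the signed sum of its edges. For instance
  ∂PQR = QR − PR + PQ.
The 3×1 boundary matrix has rank 1 and Smith normal form diag(1).

Reading off H_k = ker ∂_k / im ∂_{k+1}:

  H_0: rank C_0 − rank ∂_1 = 3 − 2 = 1, and the invariant factors of ∂_1 are all 1, so H_0 = Z.
  H_1: rank ker ∂_1 − rank ∂_2 = (3 − 2) − 1 = 0, and the invariant factors of ∂_2 are all 1, so H_1 = 0.
  H_2: rank ker ∂_2 − rank ∂_3 = (1 − 1) − 0 = 0, and there is no ∂_3, so H_2 = 0.

H_0 ≅ Z,  H_1 = 0,  H_2 = 0.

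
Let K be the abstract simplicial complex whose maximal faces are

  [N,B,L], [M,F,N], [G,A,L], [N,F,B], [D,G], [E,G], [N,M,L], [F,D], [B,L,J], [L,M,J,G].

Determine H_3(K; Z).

Take the total order A < B < D < E < F < G < J < L < M < N on the vertex set. Then K (dimension 3) consists of the simplices:

  0-simplices (10): A, B, D, E, F, G, J, L, M, N
  1-simplices (19): AG, AL, BF, BJ, BL, BN, DF, DG, EG, FM, FN, GJ, GL, GM, JL, JM, LM, LN, MN
  2-simplices (10): AGL, BFN, BJL, BLN, FMN, GJL, GJM, GLM, JLM, LMN
  3-simplices (1): GJLM

so the chain groups are C_0 ≅ Z^10, C_1 ≅ Z^19, C_2 ≅ Z^10, C_3 ≅ Z^1.

The boundary map ∂_1: C_1 → C_0 maps an edge to its endpoints' difference, ∂[p,q] = q − p. For instance
  ∂BJ = J − B.
This gives a 10×19 integer matrix of rank 9; reducing to Smith normal form yields diagonal entries (1,1,1,1,1,1,1,1,1).

The boundary map ∂_2: C_2 → C_1 maps a triangle to the signed sum of its edges. For instance
  ∂JLM = LM − JM + JL,
  ∂AGL = GL − AL + AG.
As a 19×10 matrix over Z this has rank 9, with invariant factors (1,1,1,1,1,1,1,1,1).

The boundary map ∂_3: C_3 → C_2 sends each 3-simplex σ to the alternating sum Σ_i (−1)^i (σ with its i-th vertex removed). For instance
  ∂GJLM = JLM − GLM + GJM − GJL.
The 10×1 boundary matrix has rank 1 and Smith normal form diag(1).

Computing H_k = (kernel of ∂_k) / (image of ∂_{k+1}):

  H_3: rank ker ∂_3 − rank ∂_4 = (1 − 1) − 0 = 0, and there is no ∂_4, so H_3 = 0.

H_3 = 0.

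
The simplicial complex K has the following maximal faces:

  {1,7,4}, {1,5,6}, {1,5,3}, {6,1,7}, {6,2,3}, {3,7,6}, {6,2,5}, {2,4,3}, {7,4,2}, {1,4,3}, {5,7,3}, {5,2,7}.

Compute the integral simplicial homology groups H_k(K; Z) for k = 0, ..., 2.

H_0 ≅ Z,  H_1 ≅ Z/2Z,  H_2 = 0.

K has 7 vertices, 18 edges, 12 triangles.
rank ∂_0 = 0, rank ∂_1 = 6 ⇒ b_0 = 7 − 0 − 6 = 1; all invariant factors of ∂_1 are 1 so no torsion. So H_0 = Z.
rank ∂_1 = 6, rank ∂_2 = 12 ⇒ b_1 = 18 − 6 − 12 = 0; ∂_2 has invariant factor(s) [2] giving torsion. So H_1 = Z/2Z.
rank ∂_2 = 12, rank ∂_3 = 0 ⇒ b_2 = 12 − 12 − 0 = 0. So H_2 = 0.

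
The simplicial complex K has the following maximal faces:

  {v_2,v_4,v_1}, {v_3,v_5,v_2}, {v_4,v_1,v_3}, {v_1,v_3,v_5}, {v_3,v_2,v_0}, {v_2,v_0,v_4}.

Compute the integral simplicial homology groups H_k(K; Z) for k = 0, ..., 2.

Order the vertices as v_0 < v_1 < v_2 < v_3 < v_4 < v_5. Listing each simplex with vertices in this order, K has dimension 2 with simplices:

  0-simplices (6): [v_0], [v_1], [v_2], [v_3], [v_4], [v_5]
  1-simplices (12): [v_0,v_2], [v_0,v_3], [v_0,v_4], [v_1,v_2], [v_1,v_3], [v_1,v_4], [v_1,v_5], [v_2,v_3], [v_2,v_4], [v_2,v_5], [v_3,v_4], [v_3,v_5]
  2-simplices (6): [v_0,v_2,v_3], [v_0,v_2,v_4], [v_1,v_2,v_4], [v_1,v_3,v_4], [v_1,v_3,v_5], [v_2,v_3,v_5]

so the chain groups are C_0 ≅ Z^6, C_1 ≅ Z^12, C_2 ≅ Z^6.

The boundary map ∂_1: C_1 → C_0 sends each edge [p,q] (with p < q) to q − p. For instance
  ∂[v_3,v_5] = [v_5] − [v_3].
As a 6×12 matrix over Z this has rank 5, with invariant factors (1,1,1,1,1).

∂_2: C_2 → C_1 maps a triangle to the signed sum of its edges. For instance
  ∂[v_1,v_2,v_4] = [v_2,v_4] − [v_1,v_4] + [v_1,v_2],
  ∂[v_1,v_3,v_5] = [v_3,v_5] − [v_1,v_5] + [v_1,v_3].
The 12×6 boundary matrix has rank 6 and Smith normal form diag(1,1,1,1,1,1).

Reading off H_k = ker ∂_k / im ∂_{k+1}:

  H_0: rank C_0 − rank ∂_1 = 6 − 5 = 1, and the invariant factors of ∂_1 are all 1, so H_0 = Z.
  H_1: rank ker ∂_1 − rank ∂_2 = (12 − 5) − 6 = 1, and the invariant factors of ∂_2 are all 1, so H_1 = Z.
  H_2: rank ker ∂_2 − rank ∂_3 = (6 − 6) − 0 = 0, and there is no ∂_3, so H_2 = 0.

H_0 = Z,  H_1 = Z,  H_2 = 0.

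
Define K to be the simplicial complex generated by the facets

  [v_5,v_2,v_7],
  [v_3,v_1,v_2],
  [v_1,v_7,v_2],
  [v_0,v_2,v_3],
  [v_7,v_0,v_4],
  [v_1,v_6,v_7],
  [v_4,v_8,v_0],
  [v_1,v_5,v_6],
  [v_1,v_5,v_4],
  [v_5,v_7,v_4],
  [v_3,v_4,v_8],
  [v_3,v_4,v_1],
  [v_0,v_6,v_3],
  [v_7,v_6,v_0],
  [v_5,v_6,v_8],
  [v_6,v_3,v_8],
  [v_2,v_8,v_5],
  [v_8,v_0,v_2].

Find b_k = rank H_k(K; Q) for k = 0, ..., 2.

b_0 = 1, b_1 = 1, b_2 = 0.

K has 9 vertices, 27 edges, 18 triangles.
rank ∂_0 = 0, rank ∂_1 = 8 ⇒ b_0 = 9 − 0 − 8 = 1; all invariant factors of ∂_1 are 1 so no torsion. So H_0 = Z.
rank ∂_1 = 8, rank ∂_2 = 18 ⇒ b_1 = 27 − 8 − 18 = 1; ∂_2 has invariant factor(s) [2] giving torsion. So H_1 = Z ⊕ Z/2.
rank ∂_2 = 18, rank ∂_3 = 0 ⇒ b_2 = 18 − 18 − 0 = 0. So H_2 = 0.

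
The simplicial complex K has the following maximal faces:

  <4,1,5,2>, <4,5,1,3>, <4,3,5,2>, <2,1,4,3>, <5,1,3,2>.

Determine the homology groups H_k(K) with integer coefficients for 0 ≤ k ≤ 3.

H_0 = Z,  H_1 = 0,  H_2 = 0,  H_3 = Z.

We work with the vertex ordering 1 < 2 < 3 < 4 < 5. The simplices of K, each written with vertices in increasing order, are:

  0-simplices (5): [1], [2], [3], [4], [5]
  1-simplices (10): [1,2], [1,3], [1,4], [1,5], [2,3], [2,4], [2,5], [3,4], [3,5], [4,5]
  2-simplices (10): [1,2,3], [1,2,4], [1,2,5], [1,3,4], [1,3,5], [1,4,5], [2,3,4], [2,3,5], [2,4,5], [3,4,5]
  3-simplices (5): [1,2,3,4], [1,2,3,5], [1,2,4,5], [1,3,4,5], [2,3,4,5]

giving chain groups C_0 ≅ Z^5, C_1 ≅ Z^10, C_2 ≅ Z^10, C_3 ≅ Z^5.

∂_1: C_1 → C_0 maps an edge to its endpoints' difference, ∂[p,q] = q − p. For instance
  ∂[1,4] = [4] − [1].
As a 5×10 matrix over Z this has rank 4, with invariant factors (1,1,1,1).

∂_2: C_2 → C_1 sends each 2-simplex [p,q,r] to [q,r] − [p,r] + [p,q]. For instance
  ∂[2,4,5] = [4,5] − [2,5] + [2,4],
  ∂[2,3,5] = [3,5] − [2,5] + [2,3].
The resulting 10×10 matrix has rank 6, and its Smith normal form has invariant factors (1,1,1,1,1,1).

∂_3: C_3 → C_2 sends each 3-simplex σ to the alternating sum Σ_i (−1)^i (σ with its i-th vertex removed). For instance
  ∂[1,2,4,5] = [2,4,5] − [1,4,5] + [1,2,5] − [1,2,4],
  ∂[1,3,4,5] = [3,4,5] − [1,4,5] + [1,3,5] − [1,3,4].
This gives a 10×5 integer matrix of rank 4; reducing to Smith normal form yields diagonal entries (1,1,1,1).

From H_k ≅ ker(∂_k) / im(∂_{k+1}) we obtain:

  H_0: rank C_0 − rank ∂_1 = 5 − 4 = 1, and the invariant factors of ∂_1 are all 1, so H_0 = Z.
  H_1: rank ker ∂_1 − rank ∂_2 = (10 − 4) − 6 = 0, and the invariant factors of ∂_2 are all 1, so H_1 = 0.
  H_2: rank ker ∂_2 − rank ∂_3 = (10 − 6) − 4 = 0, and the invariant factors of ∂_3 are all 1, so H_2 = 0.
  H_3: rank ker ∂_3 − rank ∂_4 = (5 − 4) − 0 = 1, and there is no ∂_4, so H_3 = Z.

As a check, the Euler characteristic is 5 − 10 + 10 − 5 = 0, which agrees with 1 − 0 + 0 − 1 = 0.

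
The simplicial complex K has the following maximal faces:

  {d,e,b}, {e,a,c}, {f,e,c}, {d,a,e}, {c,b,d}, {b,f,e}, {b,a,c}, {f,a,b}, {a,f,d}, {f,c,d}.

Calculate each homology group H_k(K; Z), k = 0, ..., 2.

Order the vertices as a < b < c < d < e < f. Listing each simplex with vertices in this order, K has dimension 2 with simplices:

  0-simplices (6): a, b, c, d, e, f
  1-simplices (15): ab, ac, ad, ae, af, bc, bd, be, bf, cd, ce, cf, de, df, ef
  2-simplices (10): abc, abf, ace, ade, adf, bcd, bde, bef, cdf, cef

Hence C_0 ≅ Z^6, C_1 ≅ Z^15, C_2 ≅ Z^10.

Boundary ∂_1: C_1 → C_0 sends each edge [p,q] (with p < q) to q − p.
This gives a 6×15 integer matrix of rank 5; reducing to Smith normal form yields diagonal entries (1,1,1,1,1).

∂_2: C_2 → C_1 sends each 2-simplex [p,q,r] to [q,r] − [p,r] + [p,q]. For instance
  ∂cef = ef − cf + ce,
  ∂bde = de − be + bd.
This gives a 15×10 integer matrix of rank 10; reducing to Smith normal form yields diagonal entries (1,1,1,1,1,1,1,1,1,2).

From H_k ≅ ker(∂_k) / im(∂_{k+1}) we obtain:

  H_0: rank C_0 − rank ∂_1 = 6 − 5 = 1, and the invariant factors of ∂_1 are all 1, so H_0 ≅ Z.
  H_1: rank ker ∂_1 − rank ∂_2 = (15 − 5) − 10 = 0, and ∂_2 has invariant factor 2 > 1, so H_1 ≅ Z/2.
  H_2: rank ker ∂_2 − rank ∂_3 = (10 − 10) − 0 = 0, and there is no ∂_3, so H_2 ≅ 0.

As a check, the Euler characteristic is 6 − 15 + 10 = 1, which agrees with 1 − 0 + 0 = 1.

H_0 ≅ Z,  H_1 ≅ Z/2,  H_2 = 0.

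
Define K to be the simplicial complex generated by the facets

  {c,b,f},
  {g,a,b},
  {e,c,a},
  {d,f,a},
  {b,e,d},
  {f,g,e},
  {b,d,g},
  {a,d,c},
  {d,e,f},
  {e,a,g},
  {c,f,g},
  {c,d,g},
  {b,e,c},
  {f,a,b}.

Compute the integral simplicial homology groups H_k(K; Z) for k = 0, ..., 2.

Fix the vertex order a < b < c < d < e < f < g and write every simplex with vertices in increasing order. Then dim K = 2 and the simplices of K are:

  0-simplices (7): a, b, c, d, e, f, g
  1-simplices (21): ab, ac, ad, ae, af, ag, bc, bd, be, bf, bg, cd, ce, cf, cg, de, df, dg, ef, eg, fg
  2-simplices (14): abf, abg, acd, ace, adf, aeg, bce, bcf, bde, bdg, cdg, cfg, def, efg

so the chain groups are C_0 ≅ Z^7, C_1 ≅ Z^21, C_2 ≅ Z^14.

The boundary map ∂_1: C_1 → C_0 sends each edge [p,q] (with p < q) to q − p.
The resulting 7×21 matrix has rank 6, and its Smith normal form has invariant factors (1,1,1,1,1,1).

Boundary ∂_2: C_2 → C_1 acts by ∂[p,q,r] = [q,r] − [p,r] + [p,q]. For instance
  ∂def = ef − df + de,
  ∂acd = cd − ad + ac.
As a 21×14 matrix over Z this has rank 13, with invariant factors (1,1,1,1,1,1,1,1,1,1,1,1,1).

Computing H_k = (kernel of ∂_k) / (image of ∂_{k+1}):

  H_0: rank C_0 − rank ∂_1 = 7 − 6 = 1, and the invariant factors of ∂_1 are all 1, so H_0 ≅ Z.
  H_1: rank ker ∂_1 − rank ∂_2 = (21 − 6) − 13 = 2, and the invariant factors of ∂_2 are all 1, so H_1 ≅ Z^2.
  H_2: rank ker ∂_2 − rank ∂_3 = (14 − 13) − 0 = 1, and there is no ∂_3, so H_2 ≅ Z.

H_0 ≅ Z,  H_1 ≅ Z^2,  H_2 ≅ Z.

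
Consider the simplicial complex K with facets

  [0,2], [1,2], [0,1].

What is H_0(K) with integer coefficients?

Order the vertices as 0 < 1 < 2. Listing each simplex with vertices in this order, K has dimension 1 with simplices:

  0-simplices (3): [0], [1], [2]
  1-simplices (3): [0,1], [0,2], [1,2]

Hence C_0 ≅ Z^3, C_1 ≅ Z^3.

Boundary ∂_1: C_1 → C_0 maps an edge to its endpoints' difference, ∂[p,q] = q − p. For instance
  ∂[1,2] = [2] − [1].
This gives a 3×3 integer matrix of rank 2; reducing to Smith normal form yields diagonal entries (1,1).

From H_k ≅ ker(∂_k) / im(∂_{k+1}) we obtain:

  H_0: rank C_0 − rank ∂_1 = 3 − 2 = 1, and the invariant factors of ∂_1 are all 1, so H_0 = Z.

H_0 ≅ Z.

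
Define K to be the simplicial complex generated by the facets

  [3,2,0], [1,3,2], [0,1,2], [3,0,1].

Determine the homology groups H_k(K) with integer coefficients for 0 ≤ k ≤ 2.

H_0 ≅ Z,  H_1 = 0,  H_2 ≅ Z.

Order the vertices as 0 < 1 < 2 < 3. Listing each simplex with vertices in this order, K has dimension 2 with simplices:

  0-simplices (4): [0], [1], [2], [3]
  1-simplices (6): [0,1], [0,2], [0,3], [1,2], [1,3], [2,3]
  2-simplices (4): [0,1,2], [0,1,3], [0,2,3], [1,2,3]

giving chain groups C_0 ≅ Z^4, C_1 ≅ Z^6, C_2 ≅ Z^4.

The boundary map ∂_1: C_1 → C_0 sends each edge [p,q] (with p < q) to q − p. For instance
  ∂[0,1] = [1] − [0].
The 4×6 boundary matrix has rank 3 and Smith normal form diag(1,1,1).

Boundary ∂_2: C_2 → C_1 maps a triangle to the signed sum of its edges. For instance
  ∂[1,2,3] = [2,3] − [1,3] + [1,2],
  ∂[0,2,3] = [2,3] − [0,3] + [0,2].
The resulting 6×4 matrix has rank 3, and its Smith normal form has invariant factors (1,1,1).

Computing H_k = (kernel of ∂_k) / (image of ∂_{k+1}):

  H_0: rank C_0 − rank ∂_1 = 4 − 3 = 1, and the invariant factors of ∂_1 are all 1, so H_0 ≅ Z.
  H_1: rank ker ∂_1 − rank ∂_2 = (6 − 3) − 3 = 0, and the invariant factors of ∂_2 are all 1, so H_1 ≅ 0.
  H_2: rank ker ∂_2 − rank ∂_3 = (4 − 3) − 0 = 1, and there is no ∂_3, so H_2 ≅ Z.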